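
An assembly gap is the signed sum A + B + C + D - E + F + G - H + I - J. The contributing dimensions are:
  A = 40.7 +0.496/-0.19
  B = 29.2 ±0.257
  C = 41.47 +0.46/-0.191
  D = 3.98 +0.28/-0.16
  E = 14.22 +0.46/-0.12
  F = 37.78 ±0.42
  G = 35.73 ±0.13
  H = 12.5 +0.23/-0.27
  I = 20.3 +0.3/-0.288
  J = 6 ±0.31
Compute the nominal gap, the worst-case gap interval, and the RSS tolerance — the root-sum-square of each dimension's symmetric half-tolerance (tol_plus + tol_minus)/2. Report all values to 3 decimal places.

Stack each dimension's contribution:
  +A: nom +40.700 → Σnom=40.700; wc +0.496/-0.190 → slack +0.496/-0.190; half-tol=0.343, Σhalf²=0.117649
  +B: nom +29.200 → Σnom=69.900; wc +0.257/-0.257 → slack +0.753/-0.447; half-tol=0.257, Σhalf²=0.183698
  +C: nom +41.470 → Σnom=111.370; wc +0.460/-0.191 → slack +1.213/-0.638; half-tol=0.326, Σhalf²=0.289648
  +D: nom +3.980 → Σnom=115.350; wc +0.280/-0.160 → slack +1.493/-0.798; half-tol=0.220, Σhalf²=0.338048
  -E: nom -14.220 → Σnom=101.130; wc +0.120/-0.460 → slack +1.613/-1.258; half-tol=0.290, Σhalf²=0.422148
  +F: nom +37.780 → Σnom=138.910; wc +0.420/-0.420 → slack +2.033/-1.678; half-tol=0.420, Σhalf²=0.598548
  +G: nom +35.730 → Σnom=174.640; wc +0.130/-0.130 → slack +2.163/-1.808; half-tol=0.130, Σhalf²=0.615448
  -H: nom -12.500 → Σnom=162.140; wc +0.270/-0.230 → slack +2.433/-2.038; half-tol=0.250, Σhalf²=0.677948
  +I: nom +20.300 → Σnom=182.440; wc +0.300/-0.288 → slack +2.733/-2.326; half-tol=0.294, Σhalf²=0.764384
  -J: nom -6.000 → Σnom=176.440; wc +0.310/-0.310 → slack +3.043/-2.636; half-tol=0.310, Σhalf²=0.860484
Nominal = 176.440. Worst-case = [176.440 - 2.636, 176.440 + 3.043] = [173.804, 179.483]. RSS = √0.860484 = 0.928.

nominal=176.440 wc=[173.804,179.483] rss=0.928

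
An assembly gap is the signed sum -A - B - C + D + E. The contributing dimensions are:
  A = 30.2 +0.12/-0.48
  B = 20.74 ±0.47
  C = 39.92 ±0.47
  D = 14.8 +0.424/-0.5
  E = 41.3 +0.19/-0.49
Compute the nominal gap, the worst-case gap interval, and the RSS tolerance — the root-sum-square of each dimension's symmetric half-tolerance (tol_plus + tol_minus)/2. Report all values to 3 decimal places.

Stack each dimension's contribution:
  -A: nom -30.200 → Σnom=-30.200; wc +0.480/-0.120 → slack +0.480/-0.120; half-tol=0.300, Σhalf²=0.090000
  -B: nom -20.740 → Σnom=-50.940; wc +0.470/-0.470 → slack +0.950/-0.590; half-tol=0.470, Σhalf²=0.310900
  -C: nom -39.920 → Σnom=-90.860; wc +0.470/-0.470 → slack +1.420/-1.060; half-tol=0.470, Σhalf²=0.531800
  +D: nom +14.800 → Σnom=-76.060; wc +0.424/-0.500 → slack +1.844/-1.560; half-tol=0.462, Σhalf²=0.745244
  +E: nom +41.300 → Σnom=-34.760; wc +0.190/-0.490 → slack +2.034/-2.050; half-tol=0.340, Σhalf²=0.860844
Nominal = -34.760. Worst-case = [-34.760 - 2.050, -34.760 + 2.034] = [-36.810, -32.726]. RSS = √0.860844 = 0.928.

nominal=-34.760 wc=[-36.810,-32.726] rss=0.928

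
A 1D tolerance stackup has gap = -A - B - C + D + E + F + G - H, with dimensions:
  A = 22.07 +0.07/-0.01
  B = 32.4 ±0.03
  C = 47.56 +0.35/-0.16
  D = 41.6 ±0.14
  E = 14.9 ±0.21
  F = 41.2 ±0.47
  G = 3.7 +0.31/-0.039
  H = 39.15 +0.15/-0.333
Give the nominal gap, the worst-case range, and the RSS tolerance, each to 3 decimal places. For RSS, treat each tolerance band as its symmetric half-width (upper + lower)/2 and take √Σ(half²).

Stack each dimension's contribution:
  -A: nom -22.070 → Σnom=-22.070; wc +0.010/-0.070 → slack +0.010/-0.070; half-tol=0.040, Σhalf²=0.001600
  -B: nom -32.400 → Σnom=-54.470; wc +0.030/-0.030 → slack +0.040/-0.100; half-tol=0.030, Σhalf²=0.002500
  -C: nom -47.560 → Σnom=-102.030; wc +0.160/-0.350 → slack +0.200/-0.450; half-tol=0.255, Σhalf²=0.067525
  +D: nom +41.600 → Σnom=-60.430; wc +0.140/-0.140 → slack +0.340/-0.590; half-tol=0.140, Σhalf²=0.087125
  +E: nom +14.900 → Σnom=-45.530; wc +0.210/-0.210 → slack +0.550/-0.800; half-tol=0.210, Σhalf²=0.131225
  +F: nom +41.200 → Σnom=-4.330; wc +0.470/-0.470 → slack +1.020/-1.270; half-tol=0.470, Σhalf²=0.352125
  +G: nom +3.700 → Σnom=-0.630; wc +0.310/-0.039 → slack +1.330/-1.309; half-tol=0.174, Σhalf²=0.382575
  -H: nom -39.150 → Σnom=-39.780; wc +0.333/-0.150 → slack +1.663/-1.459; half-tol=0.241, Σhalf²=0.440898
Nominal = -39.780. Worst-case = [-39.780 - 1.459, -39.780 + 1.663] = [-41.239, -38.117]. RSS = √0.440898 = 0.664.

nominal=-39.780 wc=[-41.239,-38.117] rss=0.664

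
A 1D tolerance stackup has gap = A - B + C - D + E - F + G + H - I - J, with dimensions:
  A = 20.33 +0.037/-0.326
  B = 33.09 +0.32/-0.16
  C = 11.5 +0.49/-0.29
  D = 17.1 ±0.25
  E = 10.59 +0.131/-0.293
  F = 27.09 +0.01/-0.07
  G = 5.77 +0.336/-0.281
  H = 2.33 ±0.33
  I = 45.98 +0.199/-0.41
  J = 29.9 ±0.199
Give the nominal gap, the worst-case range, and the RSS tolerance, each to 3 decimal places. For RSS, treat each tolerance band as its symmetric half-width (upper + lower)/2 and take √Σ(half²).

Stack each dimension's contribution:
  +A: nom +20.330 → Σnom=20.330; wc +0.037/-0.326 → slack +0.037/-0.326; half-tol=0.181, Σhalf²=0.032942
  -B: nom -33.090 → Σnom=-12.760; wc +0.160/-0.320 → slack +0.197/-0.646; half-tol=0.240, Σhalf²=0.090542
  +C: nom +11.500 → Σnom=-1.260; wc +0.490/-0.290 → slack +0.687/-0.936; half-tol=0.390, Σhalf²=0.242642
  -D: nom -17.100 → Σnom=-18.360; wc +0.250/-0.250 → slack +0.937/-1.186; half-tol=0.250, Σhalf²=0.305142
  +E: nom +10.590 → Σnom=-7.770; wc +0.131/-0.293 → slack +1.068/-1.479; half-tol=0.212, Σhalf²=0.350086
  -F: nom -27.090 → Σnom=-34.860; wc +0.070/-0.010 → slack +1.138/-1.489; half-tol=0.040, Σhalf²=0.351686
  +G: nom +5.770 → Σnom=-29.090; wc +0.336/-0.281 → slack +1.474/-1.770; half-tol=0.308, Σhalf²=0.446858
  +H: nom +2.330 → Σnom=-26.760; wc +0.330/-0.330 → slack +1.804/-2.100; half-tol=0.330, Σhalf²=0.555759
  -I: nom -45.980 → Σnom=-72.740; wc +0.410/-0.199 → slack +2.214/-2.299; half-tol=0.304, Σhalf²=0.648479
  -J: nom -29.900 → Σnom=-102.640; wc +0.199/-0.199 → slack +2.413/-2.498; half-tol=0.199, Σhalf²=0.688080
Nominal = -102.640. Worst-case = [-102.640 - 2.498, -102.640 + 2.413] = [-105.138, -100.227]. RSS = √0.688080 = 0.830.

nominal=-102.640 wc=[-105.138,-100.227] rss=0.830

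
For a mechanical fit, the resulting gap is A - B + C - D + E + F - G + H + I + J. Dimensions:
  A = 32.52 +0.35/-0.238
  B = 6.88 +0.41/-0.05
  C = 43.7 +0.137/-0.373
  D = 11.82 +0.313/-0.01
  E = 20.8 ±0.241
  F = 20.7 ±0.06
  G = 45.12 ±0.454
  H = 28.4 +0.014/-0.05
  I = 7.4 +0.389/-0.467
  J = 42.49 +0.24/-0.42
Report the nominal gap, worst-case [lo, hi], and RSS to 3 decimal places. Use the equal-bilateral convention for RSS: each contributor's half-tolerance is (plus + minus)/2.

nominal=132.190 wc=[129.164,134.135] rss=0.890

Stack each dimension's contribution:
  +A: nom +32.520 → Σnom=32.520; wc +0.350/-0.238 → slack +0.350/-0.238; half-tol=0.294, Σhalf²=0.086436
  -B: nom -6.880 → Σnom=25.640; wc +0.050/-0.410 → slack +0.400/-0.648; half-tol=0.230, Σhalf²=0.139336
  +C: nom +43.700 → Σnom=69.340; wc +0.137/-0.373 → slack +0.537/-1.021; half-tol=0.255, Σhalf²=0.204361
  -D: nom -11.820 → Σnom=57.520; wc +0.010/-0.313 → slack +0.547/-1.334; half-tol=0.162, Σhalf²=0.230443
  +E: nom +20.800 → Σnom=78.320; wc +0.241/-0.241 → slack +0.788/-1.575; half-tol=0.241, Σhalf²=0.288524
  +F: nom +20.700 → Σnom=99.020; wc +0.060/-0.060 → slack +0.848/-1.635; half-tol=0.060, Σhalf²=0.292124
  -G: nom -45.120 → Σnom=53.900; wc +0.454/-0.454 → slack +1.302/-2.089; half-tol=0.454, Σhalf²=0.498240
  +H: nom +28.400 → Σnom=82.300; wc +0.014/-0.050 → slack +1.316/-2.139; half-tol=0.032, Σhalf²=0.499264
  +I: nom +7.400 → Σnom=89.700; wc +0.389/-0.467 → slack +1.705/-2.606; half-tol=0.428, Σhalf²=0.682448
  +J: nom +42.490 → Σnom=132.190; wc +0.240/-0.420 → slack +1.945/-3.026; half-tol=0.330, Σhalf²=0.791348
Nominal = 132.190. Worst-case = [132.190 - 3.026, 132.190 + 1.945] = [129.164, 134.135]. RSS = √0.791348 = 0.890.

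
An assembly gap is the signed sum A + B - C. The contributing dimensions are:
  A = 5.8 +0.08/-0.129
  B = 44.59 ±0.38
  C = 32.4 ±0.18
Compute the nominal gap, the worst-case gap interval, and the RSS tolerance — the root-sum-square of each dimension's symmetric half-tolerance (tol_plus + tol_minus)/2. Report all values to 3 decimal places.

nominal=17.990 wc=[17.301,18.630] rss=0.433

Stack each dimension's contribution:
  +A: nom +5.800 → Σnom=5.800; wc +0.080/-0.129 → slack +0.080/-0.129; half-tol=0.105, Σhalf²=0.010920
  +B: nom +44.590 → Σnom=50.390; wc +0.380/-0.380 → slack +0.460/-0.509; half-tol=0.380, Σhalf²=0.155320
  -C: nom -32.400 → Σnom=17.990; wc +0.180/-0.180 → slack +0.640/-0.689; half-tol=0.180, Σhalf²=0.187720
Nominal = 17.990. Worst-case = [17.990 - 0.689, 17.990 + 0.640] = [17.301, 18.630]. RSS = √0.187720 = 0.433.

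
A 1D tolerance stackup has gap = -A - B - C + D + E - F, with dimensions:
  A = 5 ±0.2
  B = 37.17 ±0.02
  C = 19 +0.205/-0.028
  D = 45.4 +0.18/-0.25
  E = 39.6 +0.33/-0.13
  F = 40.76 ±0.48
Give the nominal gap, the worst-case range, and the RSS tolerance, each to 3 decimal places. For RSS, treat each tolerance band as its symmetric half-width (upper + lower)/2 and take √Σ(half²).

Stack each dimension's contribution:
  -A: nom -5.000 → Σnom=-5.000; wc +0.200/-0.200 → slack +0.200/-0.200; half-tol=0.200, Σhalf²=0.040000
  -B: nom -37.170 → Σnom=-42.170; wc +0.020/-0.020 → slack +0.220/-0.220; half-tol=0.020, Σhalf²=0.040400
  -C: nom -19.000 → Σnom=-61.170; wc +0.028/-0.205 → slack +0.248/-0.425; half-tol=0.116, Σhalf²=0.053972
  +D: nom +45.400 → Σnom=-15.770; wc +0.180/-0.250 → slack +0.428/-0.675; half-tol=0.215, Σhalf²=0.100197
  +E: nom +39.600 → Σnom=23.830; wc +0.330/-0.130 → slack +0.758/-0.805; half-tol=0.230, Σhalf²=0.153097
  -F: nom -40.760 → Σnom=-16.930; wc +0.480/-0.480 → slack +1.238/-1.285; half-tol=0.480, Σhalf²=0.383497
Nominal = -16.930. Worst-case = [-16.930 - 1.285, -16.930 + 1.238] = [-18.215, -15.692]. RSS = √0.383497 = 0.619.

nominal=-16.930 wc=[-18.215,-15.692] rss=0.619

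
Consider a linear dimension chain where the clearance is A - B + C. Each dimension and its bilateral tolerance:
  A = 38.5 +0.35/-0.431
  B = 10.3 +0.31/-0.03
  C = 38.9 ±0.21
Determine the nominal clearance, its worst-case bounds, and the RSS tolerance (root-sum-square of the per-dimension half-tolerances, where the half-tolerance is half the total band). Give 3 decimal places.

nominal=67.100 wc=[66.149,67.690] rss=0.475

Stack each dimension's contribution:
  +A: nom +38.500 → Σnom=38.500; wc +0.350/-0.431 → slack +0.350/-0.431; half-tol=0.390, Σhalf²=0.152490
  -B: nom -10.300 → Σnom=28.200; wc +0.030/-0.310 → slack +0.380/-0.741; half-tol=0.170, Σhalf²=0.181390
  +C: nom +38.900 → Σnom=67.100; wc +0.210/-0.210 → slack +0.590/-0.951; half-tol=0.210, Σhalf²=0.225490
Nominal = 67.100. Worst-case = [67.100 - 0.951, 67.100 + 0.590] = [66.149, 67.690]. RSS = √0.225490 = 0.475.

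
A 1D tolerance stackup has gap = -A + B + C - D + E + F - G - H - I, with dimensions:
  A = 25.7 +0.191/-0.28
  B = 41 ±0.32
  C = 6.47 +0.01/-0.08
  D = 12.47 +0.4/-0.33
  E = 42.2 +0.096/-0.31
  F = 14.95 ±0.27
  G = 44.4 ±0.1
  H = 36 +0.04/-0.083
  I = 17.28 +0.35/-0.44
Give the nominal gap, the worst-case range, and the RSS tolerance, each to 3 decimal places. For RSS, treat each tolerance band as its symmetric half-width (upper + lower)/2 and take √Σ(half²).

Stack each dimension's contribution:
  -A: nom -25.700 → Σnom=-25.700; wc +0.280/-0.191 → slack +0.280/-0.191; half-tol=0.236, Σhalf²=0.055460
  +B: nom +41.000 → Σnom=15.300; wc +0.320/-0.320 → slack +0.600/-0.511; half-tol=0.320, Σhalf²=0.157860
  +C: nom +6.470 → Σnom=21.770; wc +0.010/-0.080 → slack +0.610/-0.591; half-tol=0.045, Σhalf²=0.159885
  -D: nom -12.470 → Σnom=9.300; wc +0.330/-0.400 → slack +0.940/-0.991; half-tol=0.365, Σhalf²=0.293110
  +E: nom +42.200 → Σnom=51.500; wc +0.096/-0.310 → slack +1.036/-1.301; half-tol=0.203, Σhalf²=0.334319
  +F: nom +14.950 → Σnom=66.450; wc +0.270/-0.270 → slack +1.306/-1.571; half-tol=0.270, Σhalf²=0.407219
  -G: nom -44.400 → Σnom=22.050; wc +0.100/-0.100 → slack +1.406/-1.671; half-tol=0.100, Σhalf²=0.417219
  -H: nom -36.000 → Σnom=-13.950; wc +0.083/-0.040 → slack +1.489/-1.711; half-tol=0.061, Σhalf²=0.421002
  -I: nom -17.280 → Σnom=-31.230; wc +0.440/-0.350 → slack +1.929/-2.061; half-tol=0.395, Σhalf²=0.577027
Nominal = -31.230. Worst-case = [-31.230 - 2.061, -31.230 + 1.929] = [-33.291, -29.301]. RSS = √0.577027 = 0.760.

nominal=-31.230 wc=[-33.291,-29.301] rss=0.760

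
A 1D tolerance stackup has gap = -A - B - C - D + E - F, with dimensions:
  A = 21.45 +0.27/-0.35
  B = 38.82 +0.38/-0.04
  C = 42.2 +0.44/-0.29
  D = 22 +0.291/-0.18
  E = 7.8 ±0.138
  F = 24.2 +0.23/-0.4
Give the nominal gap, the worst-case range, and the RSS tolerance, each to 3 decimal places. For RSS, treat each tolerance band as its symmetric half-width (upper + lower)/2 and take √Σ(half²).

Stack each dimension's contribution:
  -A: nom -21.450 → Σnom=-21.450; wc +0.350/-0.270 → slack +0.350/-0.270; half-tol=0.310, Σhalf²=0.096100
  -B: nom -38.820 → Σnom=-60.270; wc +0.040/-0.380 → slack +0.390/-0.650; half-tol=0.210, Σhalf²=0.140200
  -C: nom -42.200 → Σnom=-102.470; wc +0.290/-0.440 → slack +0.680/-1.090; half-tol=0.365, Σhalf²=0.273425
  -D: nom -22.000 → Σnom=-124.470; wc +0.180/-0.291 → slack +0.860/-1.381; half-tol=0.235, Σhalf²=0.328885
  +E: nom +7.800 → Σnom=-116.670; wc +0.138/-0.138 → slack +0.998/-1.519; half-tol=0.138, Σhalf²=0.347929
  -F: nom -24.200 → Σnom=-140.870; wc +0.400/-0.230 → slack +1.398/-1.749; half-tol=0.315, Σhalf²=0.447154
Nominal = -140.870. Worst-case = [-140.870 - 1.749, -140.870 + 1.398] = [-142.619, -139.472]. RSS = √0.447154 = 0.669.

nominal=-140.870 wc=[-142.619,-139.472] rss=0.669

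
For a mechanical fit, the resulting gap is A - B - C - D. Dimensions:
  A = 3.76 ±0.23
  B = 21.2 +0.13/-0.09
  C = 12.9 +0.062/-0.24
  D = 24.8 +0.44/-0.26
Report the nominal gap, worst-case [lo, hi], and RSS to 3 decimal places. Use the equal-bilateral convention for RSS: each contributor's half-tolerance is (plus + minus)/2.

Stack each dimension's contribution:
  +A: nom +3.760 → Σnom=3.760; wc +0.230/-0.230 → slack +0.230/-0.230; half-tol=0.230, Σhalf²=0.052900
  -B: nom -21.200 → Σnom=-17.440; wc +0.090/-0.130 → slack +0.320/-0.360; half-tol=0.110, Σhalf²=0.065000
  -C: nom -12.900 → Σnom=-30.340; wc +0.240/-0.062 → slack +0.560/-0.422; half-tol=0.151, Σhalf²=0.087801
  -D: nom -24.800 → Σnom=-55.140; wc +0.260/-0.440 → slack +0.820/-0.862; half-tol=0.350, Σhalf²=0.210301
Nominal = -55.140. Worst-case = [-55.140 - 0.862, -55.140 + 0.820] = [-56.002, -54.320]. RSS = √0.210301 = 0.459.

nominal=-55.140 wc=[-56.002,-54.320] rss=0.459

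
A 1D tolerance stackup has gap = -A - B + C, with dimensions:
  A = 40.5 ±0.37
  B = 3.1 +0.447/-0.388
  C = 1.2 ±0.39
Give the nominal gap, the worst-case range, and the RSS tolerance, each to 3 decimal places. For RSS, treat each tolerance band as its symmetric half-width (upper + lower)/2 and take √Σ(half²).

nominal=-42.400 wc=[-43.607,-41.252] rss=0.681

Stack each dimension's contribution:
  -A: nom -40.500 → Σnom=-40.500; wc +0.370/-0.370 → slack +0.370/-0.370; half-tol=0.370, Σhalf²=0.136900
  -B: nom -3.100 → Σnom=-43.600; wc +0.388/-0.447 → slack +0.758/-0.817; half-tol=0.417, Σhalf²=0.311206
  +C: nom +1.200 → Σnom=-42.400; wc +0.390/-0.390 → slack +1.148/-1.207; half-tol=0.390, Σhalf²=0.463306
Nominal = -42.400. Worst-case = [-42.400 - 1.207, -42.400 + 1.148] = [-43.607, -41.252]. RSS = √0.463306 = 0.681.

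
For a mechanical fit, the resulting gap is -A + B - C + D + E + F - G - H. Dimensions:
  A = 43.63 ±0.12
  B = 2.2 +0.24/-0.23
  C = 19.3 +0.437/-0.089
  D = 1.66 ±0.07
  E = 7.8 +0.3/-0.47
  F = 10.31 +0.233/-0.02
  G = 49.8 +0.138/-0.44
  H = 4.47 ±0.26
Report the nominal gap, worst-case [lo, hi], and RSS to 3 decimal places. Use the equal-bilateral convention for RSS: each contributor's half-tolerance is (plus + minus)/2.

nominal=-95.230 wc=[-96.975,-93.478] rss=0.678

Stack each dimension's contribution:
  -A: nom -43.630 → Σnom=-43.630; wc +0.120/-0.120 → slack +0.120/-0.120; half-tol=0.120, Σhalf²=0.014400
  +B: nom +2.200 → Σnom=-41.430; wc +0.240/-0.230 → slack +0.360/-0.350; half-tol=0.235, Σhalf²=0.069625
  -C: nom -19.300 → Σnom=-60.730; wc +0.089/-0.437 → slack +0.449/-0.787; half-tol=0.263, Σhalf²=0.138794
  +D: nom +1.660 → Σnom=-59.070; wc +0.070/-0.070 → slack +0.519/-0.857; half-tol=0.070, Σhalf²=0.143694
  +E: nom +7.800 → Σnom=-51.270; wc +0.300/-0.470 → slack +0.819/-1.327; half-tol=0.385, Σhalf²=0.291919
  +F: nom +10.310 → Σnom=-40.960; wc +0.233/-0.020 → slack +1.052/-1.347; half-tol=0.127, Σhalf²=0.307921
  -G: nom -49.800 → Σnom=-90.760; wc +0.440/-0.138 → slack +1.492/-1.485; half-tol=0.289, Σhalf²=0.391442
  -H: nom -4.470 → Σnom=-95.230; wc +0.260/-0.260 → slack +1.752/-1.745; half-tol=0.260, Σhalf²=0.459042
Nominal = -95.230. Worst-case = [-95.230 - 1.745, -95.230 + 1.752] = [-96.975, -93.478]. RSS = √0.459042 = 0.678.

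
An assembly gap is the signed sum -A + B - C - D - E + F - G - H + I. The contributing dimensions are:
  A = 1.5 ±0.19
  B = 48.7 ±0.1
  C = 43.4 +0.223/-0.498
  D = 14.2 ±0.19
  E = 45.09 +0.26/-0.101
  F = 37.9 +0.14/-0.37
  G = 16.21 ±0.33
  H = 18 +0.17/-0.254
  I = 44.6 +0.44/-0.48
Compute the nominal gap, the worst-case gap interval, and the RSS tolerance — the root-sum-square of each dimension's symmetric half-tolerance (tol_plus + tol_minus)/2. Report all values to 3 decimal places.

nominal=-7.200 wc=[-9.513,-4.957] rss=0.822

Stack each dimension's contribution:
  -A: nom -1.500 → Σnom=-1.500; wc +0.190/-0.190 → slack +0.190/-0.190; half-tol=0.190, Σhalf²=0.036100
  +B: nom +48.700 → Σnom=47.200; wc +0.100/-0.100 → slack +0.290/-0.290; half-tol=0.100, Σhalf²=0.046100
  -C: nom -43.400 → Σnom=3.800; wc +0.498/-0.223 → slack +0.788/-0.513; half-tol=0.360, Σhalf²=0.176060
  -D: nom -14.200 → Σnom=-10.400; wc +0.190/-0.190 → slack +0.978/-0.703; half-tol=0.190, Σhalf²=0.212160
  -E: nom -45.090 → Σnom=-55.490; wc +0.101/-0.260 → slack +1.079/-0.963; half-tol=0.180, Σhalf²=0.244740
  +F: nom +37.900 → Σnom=-17.590; wc +0.140/-0.370 → slack +1.219/-1.333; half-tol=0.255, Σhalf²=0.309766
  -G: nom -16.210 → Σnom=-33.800; wc +0.330/-0.330 → slack +1.549/-1.663; half-tol=0.330, Σhalf²=0.418666
  -H: nom -18.000 → Σnom=-51.800; wc +0.254/-0.170 → slack +1.803/-1.833; half-tol=0.212, Σhalf²=0.463610
  +I: nom +44.600 → Σnom=-7.200; wc +0.440/-0.480 → slack +2.243/-2.313; half-tol=0.460, Σhalf²=0.675210
Nominal = -7.200. Worst-case = [-7.200 - 2.313, -7.200 + 2.243] = [-9.513, -4.957]. RSS = √0.675210 = 0.822.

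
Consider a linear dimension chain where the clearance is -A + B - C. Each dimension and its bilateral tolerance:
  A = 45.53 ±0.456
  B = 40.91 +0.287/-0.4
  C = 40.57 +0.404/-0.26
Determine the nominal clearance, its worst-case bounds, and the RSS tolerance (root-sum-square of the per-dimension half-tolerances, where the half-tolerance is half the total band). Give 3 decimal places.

Stack each dimension's contribution:
  -A: nom -45.530 → Σnom=-45.530; wc +0.456/-0.456 → slack +0.456/-0.456; half-tol=0.456, Σhalf²=0.207936
  +B: nom +40.910 → Σnom=-4.620; wc +0.287/-0.400 → slack +0.743/-0.856; half-tol=0.344, Σhalf²=0.325928
  -C: nom -40.570 → Σnom=-45.190; wc +0.260/-0.404 → slack +1.003/-1.260; half-tol=0.332, Σhalf²=0.436152
Nominal = -45.190. Worst-case = [-45.190 - 1.260, -45.190 + 1.003] = [-46.450, -44.187]. RSS = √0.436152 = 0.660.

nominal=-45.190 wc=[-46.450,-44.187] rss=0.660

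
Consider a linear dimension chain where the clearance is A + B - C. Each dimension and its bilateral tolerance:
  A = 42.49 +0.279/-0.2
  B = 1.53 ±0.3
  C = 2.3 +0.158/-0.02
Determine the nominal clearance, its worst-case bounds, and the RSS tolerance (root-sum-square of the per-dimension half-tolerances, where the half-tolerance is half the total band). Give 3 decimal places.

Stack each dimension's contribution:
  +A: nom +42.490 → Σnom=42.490; wc +0.279/-0.200 → slack +0.279/-0.200; half-tol=0.240, Σhalf²=0.057360
  +B: nom +1.530 → Σnom=44.020; wc +0.300/-0.300 → slack +0.579/-0.500; half-tol=0.300, Σhalf²=0.147360
  -C: nom -2.300 → Σnom=41.720; wc +0.020/-0.158 → slack +0.599/-0.658; half-tol=0.089, Σhalf²=0.155281
Nominal = 41.720. Worst-case = [41.720 - 0.658, 41.720 + 0.599] = [41.062, 42.319]. RSS = √0.155281 = 0.394.

nominal=41.720 wc=[41.062,42.319] rss=0.394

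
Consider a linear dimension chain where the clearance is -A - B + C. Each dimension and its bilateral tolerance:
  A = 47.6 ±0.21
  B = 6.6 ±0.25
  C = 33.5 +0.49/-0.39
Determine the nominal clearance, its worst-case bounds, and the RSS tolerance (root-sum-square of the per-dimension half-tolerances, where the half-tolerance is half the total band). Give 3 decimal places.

Stack each dimension's contribution:
  -A: nom -47.600 → Σnom=-47.600; wc +0.210/-0.210 → slack +0.210/-0.210; half-tol=0.210, Σhalf²=0.044100
  -B: nom -6.600 → Σnom=-54.200; wc +0.250/-0.250 → slack +0.460/-0.460; half-tol=0.250, Σhalf²=0.106600
  +C: nom +33.500 → Σnom=-20.700; wc +0.490/-0.390 → slack +0.950/-0.850; half-tol=0.440, Σhalf²=0.300200
Nominal = -20.700. Worst-case = [-20.700 - 0.850, -20.700 + 0.950] = [-21.550, -19.750]. RSS = √0.300200 = 0.548.

nominal=-20.700 wc=[-21.550,-19.750] rss=0.548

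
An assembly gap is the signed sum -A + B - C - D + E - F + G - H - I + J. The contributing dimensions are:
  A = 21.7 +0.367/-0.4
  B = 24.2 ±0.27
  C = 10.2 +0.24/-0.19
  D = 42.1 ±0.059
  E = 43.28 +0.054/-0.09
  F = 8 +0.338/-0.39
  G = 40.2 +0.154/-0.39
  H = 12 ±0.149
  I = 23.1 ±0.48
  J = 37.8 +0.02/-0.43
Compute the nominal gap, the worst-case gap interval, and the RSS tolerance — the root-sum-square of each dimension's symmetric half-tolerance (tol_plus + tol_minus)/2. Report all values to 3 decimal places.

nominal=28.380 wc=[25.567,30.546] rss=0.886

Stack each dimension's contribution:
  -A: nom -21.700 → Σnom=-21.700; wc +0.400/-0.367 → slack +0.400/-0.367; half-tol=0.384, Σhalf²=0.147072
  +B: nom +24.200 → Σnom=2.500; wc +0.270/-0.270 → slack +0.670/-0.637; half-tol=0.270, Σhalf²=0.219972
  -C: nom -10.200 → Σnom=-7.700; wc +0.190/-0.240 → slack +0.860/-0.877; half-tol=0.215, Σhalf²=0.266197
  -D: nom -42.100 → Σnom=-49.800; wc +0.059/-0.059 → slack +0.919/-0.936; half-tol=0.059, Σhalf²=0.269678
  +E: nom +43.280 → Σnom=-6.520; wc +0.054/-0.090 → slack +0.973/-1.026; half-tol=0.072, Σhalf²=0.274862
  -F: nom -8.000 → Σnom=-14.520; wc +0.390/-0.338 → slack +1.363/-1.364; half-tol=0.364, Σhalf²=0.407358
  +G: nom +40.200 → Σnom=25.680; wc +0.154/-0.390 → slack +1.517/-1.754; half-tol=0.272, Σhalf²=0.481342
  -H: nom -12.000 → Σnom=13.680; wc +0.149/-0.149 → slack +1.666/-1.903; half-tol=0.149, Σhalf²=0.503543
  -I: nom -23.100 → Σnom=-9.420; wc +0.480/-0.480 → slack +2.146/-2.383; half-tol=0.480, Σhalf²=0.733943
  +J: nom +37.800 → Σnom=28.380; wc +0.020/-0.430 → slack +2.166/-2.813; half-tol=0.225, Σhalf²=0.784568
Nominal = 28.380. Worst-case = [28.380 - 2.813, 28.380 + 2.166] = [25.567, 30.546]. RSS = √0.784568 = 0.886.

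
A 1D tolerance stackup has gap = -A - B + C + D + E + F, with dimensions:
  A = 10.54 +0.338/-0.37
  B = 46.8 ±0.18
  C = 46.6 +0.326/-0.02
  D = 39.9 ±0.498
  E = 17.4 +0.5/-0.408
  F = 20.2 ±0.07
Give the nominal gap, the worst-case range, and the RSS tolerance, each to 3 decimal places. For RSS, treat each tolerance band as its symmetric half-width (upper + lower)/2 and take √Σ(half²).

Stack each dimension's contribution:
  -A: nom -10.540 → Σnom=-10.540; wc +0.370/-0.338 → slack +0.370/-0.338; half-tol=0.354, Σhalf²=0.125316
  -B: nom -46.800 → Σnom=-57.340; wc +0.180/-0.180 → slack +0.550/-0.518; half-tol=0.180, Σhalf²=0.157716
  +C: nom +46.600 → Σnom=-10.740; wc +0.326/-0.020 → slack +0.876/-0.538; half-tol=0.173, Σhalf²=0.187645
  +D: nom +39.900 → Σnom=29.160; wc +0.498/-0.498 → slack +1.374/-1.036; half-tol=0.498, Σhalf²=0.435649
  +E: nom +17.400 → Σnom=46.560; wc +0.500/-0.408 → slack +1.874/-1.444; half-tol=0.454, Σhalf²=0.641765
  +F: nom +20.200 → Σnom=66.760; wc +0.070/-0.070 → slack +1.944/-1.514; half-tol=0.070, Σhalf²=0.646665
Nominal = 66.760. Worst-case = [66.760 - 1.514, 66.760 + 1.944] = [65.246, 68.704]. RSS = √0.646665 = 0.804.

nominal=66.760 wc=[65.246,68.704] rss=0.804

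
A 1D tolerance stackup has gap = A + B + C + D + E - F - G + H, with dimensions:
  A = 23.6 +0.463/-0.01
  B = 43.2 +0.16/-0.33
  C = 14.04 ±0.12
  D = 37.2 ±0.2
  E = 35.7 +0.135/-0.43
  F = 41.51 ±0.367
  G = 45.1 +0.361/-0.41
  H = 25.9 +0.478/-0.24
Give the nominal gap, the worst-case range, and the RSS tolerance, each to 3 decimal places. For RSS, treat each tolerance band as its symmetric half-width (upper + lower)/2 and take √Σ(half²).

nominal=93.030 wc=[90.972,95.363] rss=0.814

Stack each dimension's contribution:
  +A: nom +23.600 → Σnom=23.600; wc +0.463/-0.010 → slack +0.463/-0.010; half-tol=0.237, Σhalf²=0.055932
  +B: nom +43.200 → Σnom=66.800; wc +0.160/-0.330 → slack +0.623/-0.340; half-tol=0.245, Σhalf²=0.115957
  +C: nom +14.040 → Σnom=80.840; wc +0.120/-0.120 → slack +0.743/-0.460; half-tol=0.120, Σhalf²=0.130357
  +D: nom +37.200 → Σnom=118.040; wc +0.200/-0.200 → slack +0.943/-0.660; half-tol=0.200, Σhalf²=0.170357
  +E: nom +35.700 → Σnom=153.740; wc +0.135/-0.430 → slack +1.078/-1.090; half-tol=0.282, Σhalf²=0.250163
  -F: nom -41.510 → Σnom=112.230; wc +0.367/-0.367 → slack +1.445/-1.457; half-tol=0.367, Σhalf²=0.384852
  -G: nom -45.100 → Σnom=67.130; wc +0.410/-0.361 → slack +1.855/-1.818; half-tol=0.385, Σhalf²=0.533463
  +H: nom +25.900 → Σnom=93.030; wc +0.478/-0.240 → slack +2.333/-2.058; half-tol=0.359, Σhalf²=0.662344
Nominal = 93.030. Worst-case = [93.030 - 2.058, 93.030 + 2.333] = [90.972, 95.363]. RSS = √0.662344 = 0.814.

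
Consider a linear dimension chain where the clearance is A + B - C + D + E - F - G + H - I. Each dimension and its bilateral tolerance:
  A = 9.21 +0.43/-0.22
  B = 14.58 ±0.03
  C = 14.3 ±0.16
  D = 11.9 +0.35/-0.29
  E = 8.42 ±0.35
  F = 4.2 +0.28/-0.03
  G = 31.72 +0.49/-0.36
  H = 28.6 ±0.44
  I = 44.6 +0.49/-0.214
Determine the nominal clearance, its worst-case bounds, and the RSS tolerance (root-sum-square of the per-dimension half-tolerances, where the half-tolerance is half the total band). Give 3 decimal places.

nominal=-22.110 wc=[-24.860,-19.746] rss=0.938

Stack each dimension's contribution:
  +A: nom +9.210 → Σnom=9.210; wc +0.430/-0.220 → slack +0.430/-0.220; half-tol=0.325, Σhalf²=0.105625
  +B: nom +14.580 → Σnom=23.790; wc +0.030/-0.030 → slack +0.460/-0.250; half-tol=0.030, Σhalf²=0.106525
  -C: nom -14.300 → Σnom=9.490; wc +0.160/-0.160 → slack +0.620/-0.410; half-tol=0.160, Σhalf²=0.132125
  +D: nom +11.900 → Σnom=21.390; wc +0.350/-0.290 → slack +0.970/-0.700; half-tol=0.320, Σhalf²=0.234525
  +E: nom +8.420 → Σnom=29.810; wc +0.350/-0.350 → slack +1.320/-1.050; half-tol=0.350, Σhalf²=0.357025
  -F: nom -4.200 → Σnom=25.610; wc +0.030/-0.280 → slack +1.350/-1.330; half-tol=0.155, Σhalf²=0.381050
  -G: nom -31.720 → Σnom=-6.110; wc +0.360/-0.490 → slack +1.710/-1.820; half-tol=0.425, Σhalf²=0.561675
  +H: nom +28.600 → Σnom=22.490; wc +0.440/-0.440 → slack +2.150/-2.260; half-tol=0.440, Σhalf²=0.755275
  -I: nom -44.600 → Σnom=-22.110; wc +0.214/-0.490 → slack +2.364/-2.750; half-tol=0.352, Σhalf²=0.879179
Nominal = -22.110. Worst-case = [-22.110 - 2.750, -22.110 + 2.364] = [-24.860, -19.746]. RSS = √0.879179 = 0.938.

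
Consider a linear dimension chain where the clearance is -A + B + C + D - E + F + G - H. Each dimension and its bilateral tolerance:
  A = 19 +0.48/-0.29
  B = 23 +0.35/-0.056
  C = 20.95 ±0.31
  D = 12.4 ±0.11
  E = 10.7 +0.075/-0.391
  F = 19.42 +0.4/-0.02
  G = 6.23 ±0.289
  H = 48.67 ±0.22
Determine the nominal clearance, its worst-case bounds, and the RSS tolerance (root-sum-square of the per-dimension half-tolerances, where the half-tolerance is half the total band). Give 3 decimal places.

Stack each dimension's contribution:
  -A: nom -19.000 → Σnom=-19.000; wc +0.290/-0.480 → slack +0.290/-0.480; half-tol=0.385, Σhalf²=0.148225
  +B: nom +23.000 → Σnom=4.000; wc +0.350/-0.056 → slack +0.640/-0.536; half-tol=0.203, Σhalf²=0.189434
  +C: nom +20.950 → Σnom=24.950; wc +0.310/-0.310 → slack +0.950/-0.846; half-tol=0.310, Σhalf²=0.285534
  +D: nom +12.400 → Σnom=37.350; wc +0.110/-0.110 → slack +1.060/-0.956; half-tol=0.110, Σhalf²=0.297634
  -E: nom -10.700 → Σnom=26.650; wc +0.391/-0.075 → slack +1.451/-1.031; half-tol=0.233, Σhalf²=0.351923
  +F: nom +19.420 → Σnom=46.070; wc +0.400/-0.020 → slack +1.851/-1.051; half-tol=0.210, Σhalf²=0.396023
  +G: nom +6.230 → Σnom=52.300; wc +0.289/-0.289 → slack +2.140/-1.340; half-tol=0.289, Σhalf²=0.479544
  -H: nom -48.670 → Σnom=3.630; wc +0.220/-0.220 → slack +2.360/-1.560; half-tol=0.220, Σhalf²=0.527944
Nominal = 3.630. Worst-case = [3.630 - 1.560, 3.630 + 2.360] = [2.070, 5.990]. RSS = √0.527944 = 0.727.

nominal=3.630 wc=[2.070,5.990] rss=0.727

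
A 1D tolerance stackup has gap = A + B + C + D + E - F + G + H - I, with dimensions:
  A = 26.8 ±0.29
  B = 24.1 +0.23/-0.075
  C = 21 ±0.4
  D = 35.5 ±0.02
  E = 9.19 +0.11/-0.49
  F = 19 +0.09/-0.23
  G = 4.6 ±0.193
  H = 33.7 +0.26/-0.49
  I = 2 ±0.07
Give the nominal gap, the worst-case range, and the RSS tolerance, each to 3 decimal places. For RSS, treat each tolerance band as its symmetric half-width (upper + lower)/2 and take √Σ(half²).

Stack each dimension's contribution:
  +A: nom +26.800 → Σnom=26.800; wc +0.290/-0.290 → slack +0.290/-0.290; half-tol=0.290, Σhalf²=0.084100
  +B: nom +24.100 → Σnom=50.900; wc +0.230/-0.075 → slack +0.520/-0.365; half-tol=0.152, Σhalf²=0.107356
  +C: nom +21.000 → Σnom=71.900; wc +0.400/-0.400 → slack +0.920/-0.765; half-tol=0.400, Σhalf²=0.267356
  +D: nom +35.500 → Σnom=107.400; wc +0.020/-0.020 → slack +0.940/-0.785; half-tol=0.020, Σhalf²=0.267756
  +E: nom +9.190 → Σnom=116.590; wc +0.110/-0.490 → slack +1.050/-1.275; half-tol=0.300, Σhalf²=0.357756
  -F: nom -19.000 → Σnom=97.590; wc +0.230/-0.090 → slack +1.280/-1.365; half-tol=0.160, Σhalf²=0.383356
  +G: nom +4.600 → Σnom=102.190; wc +0.193/-0.193 → slack +1.473/-1.558; half-tol=0.193, Σhalf²=0.420605
  +H: nom +33.700 → Σnom=135.890; wc +0.260/-0.490 → slack +1.733/-2.048; half-tol=0.375, Σhalf²=0.561230
  -I: nom -2.000 → Σnom=133.890; wc +0.070/-0.070 → slack +1.803/-2.118; half-tol=0.070, Σhalf²=0.566130
Nominal = 133.890. Worst-case = [133.890 - 2.118, 133.890 + 1.803] = [131.772, 135.693]. RSS = √0.566130 = 0.752.

nominal=133.890 wc=[131.772,135.693] rss=0.752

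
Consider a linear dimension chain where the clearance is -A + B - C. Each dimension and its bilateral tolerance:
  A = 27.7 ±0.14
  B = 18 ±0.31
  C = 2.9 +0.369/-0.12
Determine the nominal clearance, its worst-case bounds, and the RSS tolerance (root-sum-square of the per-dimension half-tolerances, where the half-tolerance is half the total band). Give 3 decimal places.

nominal=-12.600 wc=[-13.419,-12.030] rss=0.419

Stack each dimension's contribution:
  -A: nom -27.700 → Σnom=-27.700; wc +0.140/-0.140 → slack +0.140/-0.140; half-tol=0.140, Σhalf²=0.019600
  +B: nom +18.000 → Σnom=-9.700; wc +0.310/-0.310 → slack +0.450/-0.450; half-tol=0.310, Σhalf²=0.115700
  -C: nom -2.900 → Σnom=-12.600; wc +0.120/-0.369 → slack +0.570/-0.819; half-tol=0.244, Σhalf²=0.175480
Nominal = -12.600. Worst-case = [-12.600 - 0.819, -12.600 + 0.570] = [-13.419, -12.030]. RSS = √0.175480 = 0.419.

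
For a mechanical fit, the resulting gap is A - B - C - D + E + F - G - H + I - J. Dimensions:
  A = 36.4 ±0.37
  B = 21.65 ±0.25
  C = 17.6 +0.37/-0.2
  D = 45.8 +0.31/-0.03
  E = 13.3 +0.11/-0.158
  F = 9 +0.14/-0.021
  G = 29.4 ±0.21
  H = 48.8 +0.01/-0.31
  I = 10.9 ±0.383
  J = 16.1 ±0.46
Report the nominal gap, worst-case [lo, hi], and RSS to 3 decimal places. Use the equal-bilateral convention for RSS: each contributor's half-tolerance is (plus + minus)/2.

Stack each dimension's contribution:
  +A: nom +36.400 → Σnom=36.400; wc +0.370/-0.370 → slack +0.370/-0.370; half-tol=0.370, Σhalf²=0.136900
  -B: nom -21.650 → Σnom=14.750; wc +0.250/-0.250 → slack +0.620/-0.620; half-tol=0.250, Σhalf²=0.199400
  -C: nom -17.600 → Σnom=-2.850; wc +0.200/-0.370 → slack +0.820/-0.990; half-tol=0.285, Σhalf²=0.280625
  -D: nom -45.800 → Σnom=-48.650; wc +0.030/-0.310 → slack +0.850/-1.300; half-tol=0.170, Σhalf²=0.309525
  +E: nom +13.300 → Σnom=-35.350; wc +0.110/-0.158 → slack +0.960/-1.458; half-tol=0.134, Σhalf²=0.327481
  +F: nom +9.000 → Σnom=-26.350; wc +0.140/-0.021 → slack +1.100/-1.479; half-tol=0.081, Σhalf²=0.333961
  -G: nom -29.400 → Σnom=-55.750; wc +0.210/-0.210 → slack +1.310/-1.689; half-tol=0.210, Σhalf²=0.378061
  -H: nom -48.800 → Σnom=-104.550; wc +0.310/-0.010 → slack +1.620/-1.699; half-tol=0.160, Σhalf²=0.403661
  +I: nom +10.900 → Σnom=-93.650; wc +0.383/-0.383 → slack +2.003/-2.082; half-tol=0.383, Σhalf²=0.550350
  -J: nom -16.100 → Σnom=-109.750; wc +0.460/-0.460 → slack +2.463/-2.542; half-tol=0.460, Σhalf²=0.761950
Nominal = -109.750. Worst-case = [-109.750 - 2.542, -109.750 + 2.463] = [-112.292, -107.287]. RSS = √0.761950 = 0.873.

nominal=-109.750 wc=[-112.292,-107.287] rss=0.873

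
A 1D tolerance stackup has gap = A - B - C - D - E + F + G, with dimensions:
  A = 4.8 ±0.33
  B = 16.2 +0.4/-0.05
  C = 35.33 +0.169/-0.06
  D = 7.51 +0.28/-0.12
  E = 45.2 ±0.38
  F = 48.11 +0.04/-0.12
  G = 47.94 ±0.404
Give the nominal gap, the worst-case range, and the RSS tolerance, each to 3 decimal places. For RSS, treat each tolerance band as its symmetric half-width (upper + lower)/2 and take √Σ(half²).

nominal=-3.390 wc=[-5.473,-2.006] rss=0.726

Stack each dimension's contribution:
  +A: nom +4.800 → Σnom=4.800; wc +0.330/-0.330 → slack +0.330/-0.330; half-tol=0.330, Σhalf²=0.108900
  -B: nom -16.200 → Σnom=-11.400; wc +0.050/-0.400 → slack +0.380/-0.730; half-tol=0.225, Σhalf²=0.159525
  -C: nom -35.330 → Σnom=-46.730; wc +0.060/-0.169 → slack +0.440/-0.899; half-tol=0.115, Σhalf²=0.172635
  -D: nom -7.510 → Σnom=-54.240; wc +0.120/-0.280 → slack +0.560/-1.179; half-tol=0.200, Σhalf²=0.212635
  -E: nom -45.200 → Σnom=-99.440; wc +0.380/-0.380 → slack +0.940/-1.559; half-tol=0.380, Σhalf²=0.357035
  +F: nom +48.110 → Σnom=-51.330; wc +0.040/-0.120 → slack +0.980/-1.679; half-tol=0.080, Σhalf²=0.363435
  +G: nom +47.940 → Σnom=-3.390; wc +0.404/-0.404 → slack +1.384/-2.083; half-tol=0.404, Σhalf²=0.526651
Nominal = -3.390. Worst-case = [-3.390 - 2.083, -3.390 + 1.384] = [-5.473, -2.006]. RSS = √0.526651 = 0.726.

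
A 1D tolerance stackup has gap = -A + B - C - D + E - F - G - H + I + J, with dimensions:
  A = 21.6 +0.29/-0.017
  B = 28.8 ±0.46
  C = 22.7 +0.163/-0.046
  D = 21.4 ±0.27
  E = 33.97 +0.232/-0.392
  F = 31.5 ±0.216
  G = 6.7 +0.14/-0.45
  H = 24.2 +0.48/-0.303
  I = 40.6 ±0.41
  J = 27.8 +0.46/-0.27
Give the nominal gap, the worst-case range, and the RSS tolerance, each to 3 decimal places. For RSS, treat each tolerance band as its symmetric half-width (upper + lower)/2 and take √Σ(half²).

nominal=3.070 wc=[-0.021,5.934] rss=1.002

Stack each dimension's contribution:
  -A: nom -21.600 → Σnom=-21.600; wc +0.017/-0.290 → slack +0.017/-0.290; half-tol=0.153, Σhalf²=0.023562
  +B: nom +28.800 → Σnom=7.200; wc +0.460/-0.460 → slack +0.477/-0.750; half-tol=0.460, Σhalf²=0.235162
  -C: nom -22.700 → Σnom=-15.500; wc +0.046/-0.163 → slack +0.523/-0.913; half-tol=0.105, Σhalf²=0.246083
  -D: nom -21.400 → Σnom=-36.900; wc +0.270/-0.270 → slack +0.793/-1.183; half-tol=0.270, Σhalf²=0.318983
  +E: nom +33.970 → Σnom=-2.930; wc +0.232/-0.392 → slack +1.025/-1.575; half-tol=0.312, Σhalf²=0.416326
  -F: nom -31.500 → Σnom=-34.430; wc +0.216/-0.216 → slack +1.241/-1.791; half-tol=0.216, Σhalf²=0.462982
  -G: nom -6.700 → Σnom=-41.130; wc +0.450/-0.140 → slack +1.691/-1.931; half-tol=0.295, Σhalf²=0.550007
  -H: nom -24.200 → Σnom=-65.330; wc +0.303/-0.480 → slack +1.994/-2.411; half-tol=0.391, Σhalf²=0.703280
  +I: nom +40.600 → Σnom=-24.730; wc +0.410/-0.410 → slack +2.404/-2.821; half-tol=0.410, Σhalf²=0.871380
  +J: nom +27.800 → Σnom=3.070; wc +0.460/-0.270 → slack +2.864/-3.091; half-tol=0.365, Σhalf²=1.004605
Nominal = 3.070. Worst-case = [3.070 - 3.091, 3.070 + 2.864] = [-0.021, 5.934]. RSS = √1.004605 = 1.002.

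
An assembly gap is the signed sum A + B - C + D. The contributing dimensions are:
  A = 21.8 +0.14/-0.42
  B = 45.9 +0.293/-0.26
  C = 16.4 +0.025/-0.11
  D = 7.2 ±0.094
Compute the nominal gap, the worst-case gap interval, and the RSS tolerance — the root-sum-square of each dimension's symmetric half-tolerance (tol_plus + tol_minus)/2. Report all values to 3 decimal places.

nominal=58.500 wc=[57.701,59.137] rss=0.410

Stack each dimension's contribution:
  +A: nom +21.800 → Σnom=21.800; wc +0.140/-0.420 → slack +0.140/-0.420; half-tol=0.280, Σhalf²=0.078400
  +B: nom +45.900 → Σnom=67.700; wc +0.293/-0.260 → slack +0.433/-0.680; half-tol=0.276, Σhalf²=0.154852
  -C: nom -16.400 → Σnom=51.300; wc +0.110/-0.025 → slack +0.543/-0.705; half-tol=0.068, Σhalf²=0.159409
  +D: nom +7.200 → Σnom=58.500; wc +0.094/-0.094 → slack +0.637/-0.799; half-tol=0.094, Σhalf²=0.168245
Nominal = 58.500. Worst-case = [58.500 - 0.799, 58.500 + 0.637] = [57.701, 59.137]. RSS = √0.168245 = 0.410.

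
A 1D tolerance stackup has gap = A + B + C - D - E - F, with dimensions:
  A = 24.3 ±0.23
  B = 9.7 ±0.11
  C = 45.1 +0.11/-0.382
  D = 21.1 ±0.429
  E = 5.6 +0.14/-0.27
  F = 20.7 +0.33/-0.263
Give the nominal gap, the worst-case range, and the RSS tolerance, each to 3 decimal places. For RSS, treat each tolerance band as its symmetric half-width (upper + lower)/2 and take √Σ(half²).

Stack each dimension's contribution:
  +A: nom +24.300 → Σnom=24.300; wc +0.230/-0.230 → slack +0.230/-0.230; half-tol=0.230, Σhalf²=0.052900
  +B: nom +9.700 → Σnom=34.000; wc +0.110/-0.110 → slack +0.340/-0.340; half-tol=0.110, Σhalf²=0.065000
  +C: nom +45.100 → Σnom=79.100; wc +0.110/-0.382 → slack +0.450/-0.722; half-tol=0.246, Σhalf²=0.125516
  -D: nom -21.100 → Σnom=58.000; wc +0.429/-0.429 → slack +0.879/-1.151; half-tol=0.429, Σhalf²=0.309557
  -E: nom -5.600 → Σnom=52.400; wc +0.270/-0.140 → slack +1.149/-1.291; half-tol=0.205, Σhalf²=0.351582
  -F: nom -20.700 → Σnom=31.700; wc +0.263/-0.330 → slack +1.412/-1.621; half-tol=0.296, Σhalf²=0.439494
Nominal = 31.700. Worst-case = [31.700 - 1.621, 31.700 + 1.412] = [30.079, 33.112]. RSS = √0.439494 = 0.663.

nominal=31.700 wc=[30.079,33.112] rss=0.663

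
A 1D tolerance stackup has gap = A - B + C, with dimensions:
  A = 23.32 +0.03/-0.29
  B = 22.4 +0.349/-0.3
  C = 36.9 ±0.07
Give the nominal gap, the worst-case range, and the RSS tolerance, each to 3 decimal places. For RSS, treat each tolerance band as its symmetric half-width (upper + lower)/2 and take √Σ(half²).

nominal=37.820 wc=[37.111,38.220] rss=0.369

Stack each dimension's contribution:
  +A: nom +23.320 → Σnom=23.320; wc +0.030/-0.290 → slack +0.030/-0.290; half-tol=0.160, Σhalf²=0.025600
  -B: nom -22.400 → Σnom=0.920; wc +0.300/-0.349 → slack +0.330/-0.639; half-tol=0.325, Σhalf²=0.130900
  +C: nom +36.900 → Σnom=37.820; wc +0.070/-0.070 → slack +0.400/-0.709; half-tol=0.070, Σhalf²=0.135800
Nominal = 37.820. Worst-case = [37.820 - 0.709, 37.820 + 0.400] = [37.111, 38.220]. RSS = √0.135800 = 0.369.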